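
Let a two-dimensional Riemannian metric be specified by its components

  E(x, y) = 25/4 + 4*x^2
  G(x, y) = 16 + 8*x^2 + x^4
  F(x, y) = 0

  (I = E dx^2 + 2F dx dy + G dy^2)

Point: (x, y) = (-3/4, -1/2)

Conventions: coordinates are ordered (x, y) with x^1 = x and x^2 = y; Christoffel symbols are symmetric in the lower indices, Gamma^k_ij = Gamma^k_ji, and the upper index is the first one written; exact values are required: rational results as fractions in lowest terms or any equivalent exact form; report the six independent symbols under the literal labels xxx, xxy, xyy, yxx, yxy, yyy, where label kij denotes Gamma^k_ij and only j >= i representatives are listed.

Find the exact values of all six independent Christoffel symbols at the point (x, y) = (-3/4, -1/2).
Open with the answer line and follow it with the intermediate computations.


Answer: Gamma_xxx = -6/17, Gamma_xxy = 0, Gamma_xyy = 219/272, Gamma_yxx = 0, Gamma_yxy = -24/73, Gamma_yyy = 0

E = 17/2, F = 0, G = 5329/256 at the point
E_x = -6, E_y = 0, F_x = 0, F_y = 0, G_x = -219/16, G_y = 0
EG - F^2 = 90593/512;  g^inv = (512/90593) * [[5329/256, 0], [0, 17/2]]
first-kind symbols [ij,l] = (1/2)(d_i g_jl + d_j g_il - d_l g_ij): [xx,x] = E_x/2 = -3, [xx,y] = F_x - E_y/2 = 0, [xy,x] = E_y/2 = 0, [xy,y] = G_x/2 = -219/32, [yy,x] = F_y - G_x/2 = 219/32, [yy,y] = G_y/2 = 0
Gamma^x_ij = (G*[ij,x] - F*[ij,y])/(EG - F^2), Gamma^y_ij = (E*[ij,y] - F*[ij,x])/(EG - F^2)


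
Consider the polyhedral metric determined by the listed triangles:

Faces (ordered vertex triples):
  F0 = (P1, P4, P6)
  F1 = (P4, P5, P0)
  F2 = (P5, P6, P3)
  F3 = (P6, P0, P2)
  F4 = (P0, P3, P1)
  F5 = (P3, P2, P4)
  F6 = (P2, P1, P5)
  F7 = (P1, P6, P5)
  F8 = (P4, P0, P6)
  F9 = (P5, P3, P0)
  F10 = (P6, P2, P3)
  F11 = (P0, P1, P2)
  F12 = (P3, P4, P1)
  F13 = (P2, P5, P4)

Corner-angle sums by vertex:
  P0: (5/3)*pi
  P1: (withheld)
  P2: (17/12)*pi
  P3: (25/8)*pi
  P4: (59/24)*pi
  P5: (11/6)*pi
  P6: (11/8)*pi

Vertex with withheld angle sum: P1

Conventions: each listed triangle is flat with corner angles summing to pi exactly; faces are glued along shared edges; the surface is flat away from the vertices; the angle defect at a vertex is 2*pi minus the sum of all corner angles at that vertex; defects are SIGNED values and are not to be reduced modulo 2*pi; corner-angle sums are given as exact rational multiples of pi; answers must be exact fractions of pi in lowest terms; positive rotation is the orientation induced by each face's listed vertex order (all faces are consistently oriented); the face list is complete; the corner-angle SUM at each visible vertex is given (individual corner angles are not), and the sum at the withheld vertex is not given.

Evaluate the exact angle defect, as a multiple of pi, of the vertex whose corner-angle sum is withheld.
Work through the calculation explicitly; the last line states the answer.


V = 7, E = 21, F = 14; chi = V - E + F = 0
Gauss-Bonnet: total defect = 2*pi*chi = 0; visible defects sum to pi/8

Answer: defect(P1) = -pi/8


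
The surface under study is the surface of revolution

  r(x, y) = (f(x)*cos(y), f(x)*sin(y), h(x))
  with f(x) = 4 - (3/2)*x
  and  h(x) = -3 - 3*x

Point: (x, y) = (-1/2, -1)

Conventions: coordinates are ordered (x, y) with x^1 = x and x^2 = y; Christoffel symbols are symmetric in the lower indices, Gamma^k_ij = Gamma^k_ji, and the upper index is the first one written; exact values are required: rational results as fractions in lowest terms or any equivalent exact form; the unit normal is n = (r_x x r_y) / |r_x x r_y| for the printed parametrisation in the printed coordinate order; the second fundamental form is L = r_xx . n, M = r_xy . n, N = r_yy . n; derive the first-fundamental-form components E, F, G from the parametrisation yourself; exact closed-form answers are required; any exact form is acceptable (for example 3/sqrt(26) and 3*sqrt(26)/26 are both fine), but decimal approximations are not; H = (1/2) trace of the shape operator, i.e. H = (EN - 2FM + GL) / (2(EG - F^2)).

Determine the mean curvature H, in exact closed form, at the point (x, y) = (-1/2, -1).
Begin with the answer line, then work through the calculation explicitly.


Answer: H = -4*sqrt(5)/95

f = 19/4, f' = -3/2, f'' = 0, h' = -3, h'' = 0
E = 45/4, F = 0, G = 361/16; answer radicand W^2 = 45/4
unnormalised second-form numerators: l = 0, m = 0, n = -57/4; L = l/sqrt(45/4), and similarly M = m/sqrt(W^2), N = n/sqrt(W^2)
H = (E*n - 2*F*m + G*l) / (2*(EG - F^2)*sqrt(W^2)); E*n - 2*F*m + G*l = -2565/16, EG - F^2 = 16245/64, so H = (-6/19)/sqrt(45/4)


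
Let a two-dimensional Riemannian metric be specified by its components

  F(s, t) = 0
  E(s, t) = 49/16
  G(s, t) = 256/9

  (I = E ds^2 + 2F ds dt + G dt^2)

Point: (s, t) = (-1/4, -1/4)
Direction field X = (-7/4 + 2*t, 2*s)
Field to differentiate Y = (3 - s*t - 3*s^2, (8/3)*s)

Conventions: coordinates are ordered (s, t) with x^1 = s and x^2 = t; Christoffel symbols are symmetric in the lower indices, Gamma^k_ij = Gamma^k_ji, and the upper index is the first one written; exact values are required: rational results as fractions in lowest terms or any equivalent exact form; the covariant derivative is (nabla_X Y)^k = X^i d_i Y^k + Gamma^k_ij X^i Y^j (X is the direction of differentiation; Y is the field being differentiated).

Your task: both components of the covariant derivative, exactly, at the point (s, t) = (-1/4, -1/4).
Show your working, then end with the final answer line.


E = 49/16, F = 0, G = 256/9 at the point
E_s = 0, E_t = 0, F_s = 0, F_t = 0, G_s = 0, G_t = 0
EG - F^2 = 784/9;  g^inv = (9/784) * [[256/9, 0], [0, 49/16]]
first-kind symbols [ij,l] = (1/2)(d_i g_jl + d_j g_il - d_l g_ij): [ss,s] = E_s/2 = 0, [ss,t] = F_s - E_t/2 = 0, [st,s] = E_t/2 = 0, [st,t] = G_s/2 = 0, [tt,s] = F_t - G_s/2 = 0, [tt,t] = G_t/2 = 0
Gamma^s_ij = (G*[ij,s] - F*[ij,t])/(EG - F^2), Gamma^t_ij = (E*[ij,t] - F*[ij,s])/(EG - F^2)
Gamma_sss = 0, Gamma_sst = 0, Gamma_stt = 0, Gamma_tss = 0, Gamma_tst = 0, Gamma_ttt = 0
X = (-9/4, -1/2), Y = (11/4, -2/3) at the point

Answer: (nabla_X Y)^s = -65/16, (nabla_X Y)^t = -6


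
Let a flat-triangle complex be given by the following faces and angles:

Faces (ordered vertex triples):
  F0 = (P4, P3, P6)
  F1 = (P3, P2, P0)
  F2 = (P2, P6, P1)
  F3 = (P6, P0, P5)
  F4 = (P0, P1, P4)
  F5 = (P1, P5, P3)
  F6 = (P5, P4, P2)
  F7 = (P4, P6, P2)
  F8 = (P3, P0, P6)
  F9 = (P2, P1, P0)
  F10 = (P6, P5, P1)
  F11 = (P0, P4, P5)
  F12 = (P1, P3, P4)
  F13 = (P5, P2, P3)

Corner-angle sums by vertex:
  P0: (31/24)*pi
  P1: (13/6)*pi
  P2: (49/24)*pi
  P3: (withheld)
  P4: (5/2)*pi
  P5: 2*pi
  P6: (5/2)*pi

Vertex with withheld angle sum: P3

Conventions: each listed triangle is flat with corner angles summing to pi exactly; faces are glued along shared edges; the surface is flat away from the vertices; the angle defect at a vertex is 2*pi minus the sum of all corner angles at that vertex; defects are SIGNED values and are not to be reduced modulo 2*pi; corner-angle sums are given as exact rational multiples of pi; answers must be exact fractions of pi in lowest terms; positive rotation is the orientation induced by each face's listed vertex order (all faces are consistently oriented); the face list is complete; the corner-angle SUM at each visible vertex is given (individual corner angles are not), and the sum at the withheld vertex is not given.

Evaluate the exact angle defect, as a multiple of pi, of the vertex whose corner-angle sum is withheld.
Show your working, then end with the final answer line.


V = 7, E = 21, F = 14; chi = V - E + F = 0
Gauss-Bonnet: total defect = 2*pi*chi = 0; visible defects sum to -pi/2

Answer: defect(P3) = pi/2


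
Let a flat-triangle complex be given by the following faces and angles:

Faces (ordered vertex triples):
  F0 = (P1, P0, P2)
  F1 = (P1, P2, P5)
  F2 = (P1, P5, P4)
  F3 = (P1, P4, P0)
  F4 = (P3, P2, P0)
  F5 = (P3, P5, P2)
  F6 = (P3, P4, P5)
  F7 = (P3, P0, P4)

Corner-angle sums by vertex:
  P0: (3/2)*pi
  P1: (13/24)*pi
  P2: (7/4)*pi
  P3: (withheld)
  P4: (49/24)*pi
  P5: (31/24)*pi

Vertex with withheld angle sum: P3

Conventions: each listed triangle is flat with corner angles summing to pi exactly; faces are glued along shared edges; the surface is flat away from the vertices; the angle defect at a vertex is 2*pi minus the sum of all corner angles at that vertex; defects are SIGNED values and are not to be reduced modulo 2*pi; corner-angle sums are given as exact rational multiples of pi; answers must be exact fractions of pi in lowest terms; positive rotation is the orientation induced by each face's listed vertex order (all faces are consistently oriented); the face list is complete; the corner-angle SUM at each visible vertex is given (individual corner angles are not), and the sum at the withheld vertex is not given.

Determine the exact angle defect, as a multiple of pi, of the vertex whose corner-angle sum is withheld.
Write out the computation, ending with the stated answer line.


V = 6, E = 12, F = 8; chi = V - E + F = 2
Gauss-Bonnet: total defect = 2*pi*chi = 4*pi; visible defects sum to (23/8)*pi

Answer: defect(P3) = (9/8)*pi


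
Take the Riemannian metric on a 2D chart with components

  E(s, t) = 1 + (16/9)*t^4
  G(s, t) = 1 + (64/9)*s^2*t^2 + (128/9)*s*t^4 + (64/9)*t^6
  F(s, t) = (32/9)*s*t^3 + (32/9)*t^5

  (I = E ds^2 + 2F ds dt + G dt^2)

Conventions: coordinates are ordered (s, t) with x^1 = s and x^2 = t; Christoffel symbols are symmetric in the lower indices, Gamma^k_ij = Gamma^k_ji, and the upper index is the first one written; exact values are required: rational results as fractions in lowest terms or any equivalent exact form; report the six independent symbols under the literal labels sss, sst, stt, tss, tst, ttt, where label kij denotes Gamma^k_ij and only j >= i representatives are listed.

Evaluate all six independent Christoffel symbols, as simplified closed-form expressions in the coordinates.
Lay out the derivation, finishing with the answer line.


E = 1 + (16/9)*t^4; F = (32/9)*s*t^3 + (32/9)*t^5; G = 1 + (64/9)*s^2*t^2 + (128/9)*s*t^4 + (64/9)*t^6
Gamma^k_ij = (1/2) g^{kl} (d_i g_jl + d_j g_il - d_l g_ij), with g^inv = (1/(EG-F^2)) [[G, -F], [-F, E]]
first partials: E_s = 0, E_t = (64/9)*t^3, F_s = (32/9)*t^3, F_t = (32/3)*s*t^2 + (160/9)*t^4, G_s = (128/9)*s*t^2 + (128/9)*t^4, G_t = (128/9)*s^2*t + (512/9)*s*t^3 + (128/3)*t^5
D = EG - F^2 = 1 + (16/9)*t^4 + (64/9)*s^2*t^2 + (128/9)*s*t^4 + (64/9)*t^6
expanded: Gamma^s_ss = (G E_s - 2F F_s + F E_t)/(2D), Gamma^s_st = (G E_t - F G_s)/(2D), Gamma^s_tt = (2G F_t - G G_s - F G_t)/(2D), Gamma^t_ss = (2E F_s - E E_t - F E_s)/(2D), Gamma^t_st = (E G_s - F E_t)/(2D), Gamma^t_tt = (E G_t - 2F F_t + F G_s)/(2D); substitute and cancel common factors

Answer: Gamma_sss = 0, Gamma_sst = 32*t^3/(64*s^2*t^2 + 128*s*t^4 + 64*t^6 + 16*t^4 + 9), Gamma_stt = (32*s*t^2 + 96*t^4)/(64*s^2*t^2 + 128*s*t^4 + 64*t^6 + 16*t^4 + 9), Gamma_tss = 0, Gamma_tst = (64*s*t^2 + 64*t^4)/(64*s^2*t^2 + 128*s*t^4 + 64*t^6 + 16*t^4 + 9), Gamma_ttt = (64*s^2*t + 256*s*t^3 + 192*t^5)/(64*s^2*t^2 + 128*s*t^4 + 64*t^6 + 16*t^4 + 9)


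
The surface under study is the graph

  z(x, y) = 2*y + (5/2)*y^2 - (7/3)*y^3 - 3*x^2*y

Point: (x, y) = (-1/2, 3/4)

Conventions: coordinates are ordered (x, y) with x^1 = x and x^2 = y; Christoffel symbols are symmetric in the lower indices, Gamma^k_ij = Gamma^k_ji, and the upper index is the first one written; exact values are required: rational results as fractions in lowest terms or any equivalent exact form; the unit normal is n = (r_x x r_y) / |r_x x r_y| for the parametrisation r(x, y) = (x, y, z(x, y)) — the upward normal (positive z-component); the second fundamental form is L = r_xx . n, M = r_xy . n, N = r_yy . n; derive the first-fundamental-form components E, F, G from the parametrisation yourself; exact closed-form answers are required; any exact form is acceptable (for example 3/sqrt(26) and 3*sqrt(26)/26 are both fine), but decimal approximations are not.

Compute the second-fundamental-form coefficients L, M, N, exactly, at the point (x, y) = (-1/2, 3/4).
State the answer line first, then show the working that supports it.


Answer: L = -72*sqrt(1841)/1841, M = 48*sqrt(1841)/1841, N = -88*sqrt(1841)/1841

z_x = 9/4, z_y = 17/16, z_xx = -9/2, z_xy = 3, z_yy = -11/2
E = 97/16, F = 153/64, G = 545/256; answer radicand W^2 = 1841/256
unnormalised second-form numerators: l = -9/2, m = 3, n = -11/2; L = l/sqrt(1841/256), and similarly M = m/sqrt(W^2), N = n/sqrt(W^2)


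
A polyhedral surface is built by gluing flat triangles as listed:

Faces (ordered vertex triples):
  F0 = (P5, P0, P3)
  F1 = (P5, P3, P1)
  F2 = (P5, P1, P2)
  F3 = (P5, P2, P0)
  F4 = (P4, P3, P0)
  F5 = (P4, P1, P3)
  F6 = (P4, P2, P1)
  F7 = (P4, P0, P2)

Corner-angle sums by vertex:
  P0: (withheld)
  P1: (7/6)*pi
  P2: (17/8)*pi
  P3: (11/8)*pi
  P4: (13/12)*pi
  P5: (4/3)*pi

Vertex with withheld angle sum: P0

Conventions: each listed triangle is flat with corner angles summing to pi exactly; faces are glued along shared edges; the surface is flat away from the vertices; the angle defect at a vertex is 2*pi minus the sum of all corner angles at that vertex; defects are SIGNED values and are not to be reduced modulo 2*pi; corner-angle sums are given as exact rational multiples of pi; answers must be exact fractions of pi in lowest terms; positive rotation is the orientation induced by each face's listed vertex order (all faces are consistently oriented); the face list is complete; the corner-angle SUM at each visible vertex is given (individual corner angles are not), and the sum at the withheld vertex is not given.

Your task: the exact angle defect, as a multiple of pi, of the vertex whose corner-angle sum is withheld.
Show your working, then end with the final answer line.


V = 6, E = 12, F = 8; chi = V - E + F = 2
Gauss-Bonnet: total defect = 2*pi*chi = 4*pi; visible defects sum to (35/12)*pi

Answer: defect(P0) = (13/12)*pi


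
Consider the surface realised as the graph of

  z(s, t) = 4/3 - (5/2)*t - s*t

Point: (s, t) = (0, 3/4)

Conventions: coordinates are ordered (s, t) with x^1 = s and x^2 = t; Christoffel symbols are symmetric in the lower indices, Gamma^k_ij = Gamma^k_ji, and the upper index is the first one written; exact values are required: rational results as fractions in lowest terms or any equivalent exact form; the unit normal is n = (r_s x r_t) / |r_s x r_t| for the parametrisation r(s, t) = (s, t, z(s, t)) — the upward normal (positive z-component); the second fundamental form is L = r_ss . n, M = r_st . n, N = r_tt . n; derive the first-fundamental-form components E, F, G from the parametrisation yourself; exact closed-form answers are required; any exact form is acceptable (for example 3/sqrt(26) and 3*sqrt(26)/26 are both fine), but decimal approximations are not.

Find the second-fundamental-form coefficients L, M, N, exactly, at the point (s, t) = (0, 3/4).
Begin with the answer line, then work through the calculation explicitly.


Answer: L = 0, M = -4*sqrt(5)/25, N = 0

z_s = -3/4, z_t = -5/2, z_ss = 0, z_st = -1, z_tt = 0
E = 25/16, F = 15/8, G = 29/4; answer radicand W^2 = 125/16
unnormalised second-form numerators: l = 0, m = -1, n = 0; L = l/sqrt(125/16), and similarly M = m/sqrt(W^2), N = n/sqrt(W^2)


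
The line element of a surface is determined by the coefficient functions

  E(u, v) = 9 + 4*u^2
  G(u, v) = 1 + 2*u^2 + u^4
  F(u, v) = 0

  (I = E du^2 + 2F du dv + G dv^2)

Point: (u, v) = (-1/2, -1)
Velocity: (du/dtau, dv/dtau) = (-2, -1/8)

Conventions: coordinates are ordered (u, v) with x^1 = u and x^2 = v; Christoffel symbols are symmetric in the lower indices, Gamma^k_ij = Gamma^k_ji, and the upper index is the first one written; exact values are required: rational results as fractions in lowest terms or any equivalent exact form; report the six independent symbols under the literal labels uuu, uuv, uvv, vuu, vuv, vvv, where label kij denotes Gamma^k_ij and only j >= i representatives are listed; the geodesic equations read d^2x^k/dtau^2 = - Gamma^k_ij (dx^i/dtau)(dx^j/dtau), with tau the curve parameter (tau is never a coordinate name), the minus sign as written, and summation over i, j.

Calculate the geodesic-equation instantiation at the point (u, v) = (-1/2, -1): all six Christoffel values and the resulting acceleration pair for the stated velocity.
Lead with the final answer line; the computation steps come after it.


Answer: Gamma_uuu = -1/5, Gamma_uuv = 0, Gamma_uvv = 1/8, Gamma_vuu = 0, Gamma_vuv = -4/5, Gamma_vvv = 0; accelerations (d^2u/dtau^2, d^2v/dtau^2) = (2043/2560, 2/5)

E = 10, F = 0, G = 25/16 at the point
E_u = -4, E_v = 0, F_u = 0, F_v = 0, G_u = -5/2, G_v = 0
EG - F^2 = 125/8;  g^inv = (8/125) * [[25/16, 0], [0, 10]]
first-kind symbols [ij,l] = (1/2)(d_i g_jl + d_j g_il - d_l g_ij): [uu,u] = E_u/2 = -2, [uu,v] = F_u - E_v/2 = 0, [uv,u] = E_v/2 = 0, [uv,v] = G_u/2 = -5/4, [vv,u] = F_v - G_u/2 = 5/4, [vv,v] = G_v/2 = 0
Gamma^u_ij = (G*[ij,u] - F*[ij,v])/(EG - F^2), Gamma^v_ij = (E*[ij,v] - F*[ij,u])/(EG - F^2)
Gamma_uuu = -1/5, Gamma_uuv = 0, Gamma_uvv = 1/8, Gamma_vuu = 0, Gamma_vuv = -4/5, Gamma_vvv = 0
d^2u/dtau^2 = -(Gamma_uuu*(-2)^2 + 2*Gamma_uuv*(-2)*(-1/8) + Gamma_uvv*(-1/8)^2) = 2043/2560
d^2v/dtau^2 = -(Gamma_vuu*(-2)^2 + 2*Gamma_vuv*(-2)*(-1/8) + Gamma_vvv*(-1/8)^2) = 2/5


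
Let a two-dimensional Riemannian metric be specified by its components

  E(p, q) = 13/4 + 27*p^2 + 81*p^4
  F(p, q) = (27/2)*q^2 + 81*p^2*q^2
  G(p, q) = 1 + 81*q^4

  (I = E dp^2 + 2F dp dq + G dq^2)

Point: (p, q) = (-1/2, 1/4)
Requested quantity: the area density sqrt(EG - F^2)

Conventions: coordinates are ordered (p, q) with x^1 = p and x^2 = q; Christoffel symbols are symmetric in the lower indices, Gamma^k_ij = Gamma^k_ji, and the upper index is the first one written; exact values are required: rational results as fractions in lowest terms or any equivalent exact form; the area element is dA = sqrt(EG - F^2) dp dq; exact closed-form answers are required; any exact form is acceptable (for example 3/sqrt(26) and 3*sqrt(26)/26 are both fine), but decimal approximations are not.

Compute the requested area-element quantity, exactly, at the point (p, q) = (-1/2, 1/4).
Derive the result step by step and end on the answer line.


E = 241/16, F = 135/64, G = 337/256; EG - F^2 = 3937/256

Answer: sqrt(EG - F^2) = sqrt(3937)/16


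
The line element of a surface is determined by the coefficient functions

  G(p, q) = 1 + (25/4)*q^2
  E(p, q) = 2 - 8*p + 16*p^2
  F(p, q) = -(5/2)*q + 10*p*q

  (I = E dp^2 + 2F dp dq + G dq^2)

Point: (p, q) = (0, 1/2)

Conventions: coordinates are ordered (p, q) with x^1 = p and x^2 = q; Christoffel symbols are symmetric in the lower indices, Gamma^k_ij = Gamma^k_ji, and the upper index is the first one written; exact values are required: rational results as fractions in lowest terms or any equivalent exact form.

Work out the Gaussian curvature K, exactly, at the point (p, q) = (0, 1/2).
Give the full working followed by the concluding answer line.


E = 2, F = -5/4, G = 41/16, EG - F^2 = 57/16 at the point
E_p = -8, E_q = 0, F_p = 5, F_q = -5/2, G_p = 0, G_q = 25/4
E_qq = 0, F_pq = 10, G_pp = 0
The intrinsic route: Brioschi's K = (det M1 - det M2)/(EG - F^2)^2.
M1 = [[-E_qq/2 + F_pq - G_pp/2, E_p/2, F_p - E_q/2], [F_q - G_p/2, E, F], [G_q/2, F, G]] = [[10, -4, 5], [-5/2, 2, -5/4], [25/8, -5/4, 41/16]]; det M1 = 10
M2 = [[0, E_q/2, G_p/2], [E_q/2, E, F], [G_p/2, F, G]] = [[0, 0, 0], [0, 2, -5/4], [0, -5/4, 41/16]]; det M2 = 0
det M1 - det M2 = 10; K = 10 / (57/16)^2 = 2560/3249

Answer: K = 2560/3249


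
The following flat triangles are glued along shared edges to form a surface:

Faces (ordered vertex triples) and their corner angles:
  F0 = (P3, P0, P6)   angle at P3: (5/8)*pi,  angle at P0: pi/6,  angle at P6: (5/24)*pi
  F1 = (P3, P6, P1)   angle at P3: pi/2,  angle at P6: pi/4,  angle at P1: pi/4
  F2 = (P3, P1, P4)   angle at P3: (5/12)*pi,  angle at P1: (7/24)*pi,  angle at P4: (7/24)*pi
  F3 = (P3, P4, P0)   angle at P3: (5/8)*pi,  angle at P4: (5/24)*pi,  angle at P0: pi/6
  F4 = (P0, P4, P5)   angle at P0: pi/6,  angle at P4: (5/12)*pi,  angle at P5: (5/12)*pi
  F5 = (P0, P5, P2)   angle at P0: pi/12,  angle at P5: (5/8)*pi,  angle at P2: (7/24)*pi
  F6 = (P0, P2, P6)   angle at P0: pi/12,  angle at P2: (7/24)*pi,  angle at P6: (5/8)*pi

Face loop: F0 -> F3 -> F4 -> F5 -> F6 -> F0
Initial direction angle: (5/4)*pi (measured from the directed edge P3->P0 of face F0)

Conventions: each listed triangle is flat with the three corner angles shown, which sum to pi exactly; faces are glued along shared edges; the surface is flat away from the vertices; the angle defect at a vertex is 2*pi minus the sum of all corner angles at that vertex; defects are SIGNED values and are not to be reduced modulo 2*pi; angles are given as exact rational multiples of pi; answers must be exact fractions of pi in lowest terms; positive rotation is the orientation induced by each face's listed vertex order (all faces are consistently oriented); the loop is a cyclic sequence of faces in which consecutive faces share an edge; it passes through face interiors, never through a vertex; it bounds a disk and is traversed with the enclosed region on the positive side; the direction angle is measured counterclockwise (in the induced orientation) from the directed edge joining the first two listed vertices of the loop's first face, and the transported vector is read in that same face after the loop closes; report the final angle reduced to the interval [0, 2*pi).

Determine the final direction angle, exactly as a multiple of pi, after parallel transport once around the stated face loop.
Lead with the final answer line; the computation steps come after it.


Answer: final direction angle = (7/12)*pi

enclosed vertex P0: corner angles sum to (2/3)*pi, defect = 2*pi - (2/3)*pi = (4/3)*pi
adding the enclosed defects to the starting angle (mod 2*pi, induced orientation) gives the holonomy
final angle = (5/4)*pi + (4/3)*pi = (7/12)*pi (mod 2*pi)


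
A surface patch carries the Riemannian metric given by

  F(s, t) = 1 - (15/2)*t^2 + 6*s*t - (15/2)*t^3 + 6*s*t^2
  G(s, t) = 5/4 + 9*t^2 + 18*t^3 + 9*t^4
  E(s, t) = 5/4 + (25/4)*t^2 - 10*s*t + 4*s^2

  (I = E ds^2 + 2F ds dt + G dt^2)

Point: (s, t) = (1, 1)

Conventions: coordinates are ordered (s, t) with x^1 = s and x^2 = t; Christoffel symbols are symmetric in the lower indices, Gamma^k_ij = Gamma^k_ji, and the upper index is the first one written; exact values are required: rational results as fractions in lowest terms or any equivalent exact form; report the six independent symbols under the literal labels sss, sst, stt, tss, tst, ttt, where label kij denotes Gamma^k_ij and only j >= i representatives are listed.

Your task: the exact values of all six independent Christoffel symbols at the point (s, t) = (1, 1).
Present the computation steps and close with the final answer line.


E = 3/2, F = -2, G = 149/4 at the point
E_s = -2, E_t = 5/2, F_s = 12, F_t = -39/2, G_s = 0, G_t = 108
EG - F^2 = 415/8;  g^inv = (8/415) * [[149/4, 2], [2, 3/2]]
first-kind symbols [ij,l] = (1/2)(d_i g_jl + d_j g_il - d_l g_ij): [ss,s] = E_s/2 = -1, [ss,t] = F_s - E_t/2 = 43/4, [st,s] = E_t/2 = 5/4, [st,t] = G_s/2 = 0, [tt,s] = F_t - G_s/2 = -39/2, [tt,t] = G_t/2 = 54
Gamma^s_ij = (G*[ij,s] - F*[ij,t])/(EG - F^2), Gamma^t_ij = (E*[ij,t] - F*[ij,s])/(EG - F^2)

Answer: Gamma_sss = -126/415, Gamma_sst = 149/166, Gamma_stt = -4947/415, Gamma_tss = 113/415, Gamma_tst = 4/83, Gamma_ttt = 336/415


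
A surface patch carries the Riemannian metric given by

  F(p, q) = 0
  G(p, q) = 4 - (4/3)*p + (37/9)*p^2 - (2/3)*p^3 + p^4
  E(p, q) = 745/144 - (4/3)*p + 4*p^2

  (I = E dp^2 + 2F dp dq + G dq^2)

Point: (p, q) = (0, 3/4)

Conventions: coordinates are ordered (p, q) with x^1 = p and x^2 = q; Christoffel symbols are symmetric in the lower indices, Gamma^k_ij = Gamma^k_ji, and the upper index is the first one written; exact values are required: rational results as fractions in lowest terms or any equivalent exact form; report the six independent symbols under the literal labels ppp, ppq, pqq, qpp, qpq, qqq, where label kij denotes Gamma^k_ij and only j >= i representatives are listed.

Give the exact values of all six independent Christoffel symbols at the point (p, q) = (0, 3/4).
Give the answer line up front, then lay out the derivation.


Answer: Gamma_ppp = -96/745, Gamma_ppq = 0, Gamma_pqq = 96/745, Gamma_qpp = 0, Gamma_qpq = -1/6, Gamma_qqq = 0

E = 745/144, F = 0, G = 4 at the point
E_p = -4/3, E_q = 0, F_p = 0, F_q = 0, G_p = -4/3, G_q = 0
EG - F^2 = 745/36;  g^inv = (36/745) * [[4, 0], [0, 745/144]]
first-kind symbols [ij,l] = (1/2)(d_i g_jl + d_j g_il - d_l g_ij): [pp,p] = E_p/2 = -2/3, [pp,q] = F_p - E_q/2 = 0, [pq,p] = E_q/2 = 0, [pq,q] = G_p/2 = -2/3, [qq,p] = F_q - G_p/2 = 2/3, [qq,q] = G_q/2 = 0
Gamma^p_ij = (G*[ij,p] - F*[ij,q])/(EG - F^2), Gamma^q_ij = (E*[ij,q] - F*[ij,p])/(EG - F^2)


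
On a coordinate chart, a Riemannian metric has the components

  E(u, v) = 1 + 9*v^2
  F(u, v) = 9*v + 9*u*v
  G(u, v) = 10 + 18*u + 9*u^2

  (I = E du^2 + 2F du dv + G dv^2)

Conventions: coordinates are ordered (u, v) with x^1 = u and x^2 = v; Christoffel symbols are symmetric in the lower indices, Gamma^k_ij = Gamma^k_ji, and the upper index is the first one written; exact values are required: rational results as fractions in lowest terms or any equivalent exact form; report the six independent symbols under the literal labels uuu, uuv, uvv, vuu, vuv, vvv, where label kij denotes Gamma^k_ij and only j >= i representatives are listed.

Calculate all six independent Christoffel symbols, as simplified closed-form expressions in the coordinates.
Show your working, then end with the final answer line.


E = 1 + 9*v^2; F = 9*v + 9*u*v; G = 10 + 18*u + 9*u^2
Gamma^k_ij = (1/2) g^{kl} (d_i g_jl + d_j g_il - d_l g_ij), with g^inv = (1/(EG-F^2)) [[G, -F], [-F, E]]
first partials: E_u = 0, E_v = 18*v, F_u = 9*v, F_v = 9 + 9*u, G_u = 18 + 18*u, G_v = 0
D = EG - F^2 = 10 + 18*u + 9*v^2 + 9*u^2
expanded: Gamma^u_uu = (G E_u - 2F F_u + F E_v)/(2D), Gamma^u_uv = (G E_v - F G_u)/(2D), Gamma^u_vv = (2G F_v - G G_u - F G_v)/(2D), Gamma^v_uu = (2E F_u - E E_v - F E_u)/(2D), Gamma^v_uv = (E G_u - F E_v)/(2D), Gamma^v_vv = (E G_v - 2F F_v + F G_u)/(2D); substitute and cancel common factors

Answer: Gamma_uuu = 0, Gamma_uuv = 9*v/(9*u^2 + 18*u + 9*v^2 + 10), Gamma_uvv = 0, Gamma_vuu = 0, Gamma_vuv = (9*u + 9)/(9*u^2 + 18*u + 9*v^2 + 10), Gamma_vvv = 0


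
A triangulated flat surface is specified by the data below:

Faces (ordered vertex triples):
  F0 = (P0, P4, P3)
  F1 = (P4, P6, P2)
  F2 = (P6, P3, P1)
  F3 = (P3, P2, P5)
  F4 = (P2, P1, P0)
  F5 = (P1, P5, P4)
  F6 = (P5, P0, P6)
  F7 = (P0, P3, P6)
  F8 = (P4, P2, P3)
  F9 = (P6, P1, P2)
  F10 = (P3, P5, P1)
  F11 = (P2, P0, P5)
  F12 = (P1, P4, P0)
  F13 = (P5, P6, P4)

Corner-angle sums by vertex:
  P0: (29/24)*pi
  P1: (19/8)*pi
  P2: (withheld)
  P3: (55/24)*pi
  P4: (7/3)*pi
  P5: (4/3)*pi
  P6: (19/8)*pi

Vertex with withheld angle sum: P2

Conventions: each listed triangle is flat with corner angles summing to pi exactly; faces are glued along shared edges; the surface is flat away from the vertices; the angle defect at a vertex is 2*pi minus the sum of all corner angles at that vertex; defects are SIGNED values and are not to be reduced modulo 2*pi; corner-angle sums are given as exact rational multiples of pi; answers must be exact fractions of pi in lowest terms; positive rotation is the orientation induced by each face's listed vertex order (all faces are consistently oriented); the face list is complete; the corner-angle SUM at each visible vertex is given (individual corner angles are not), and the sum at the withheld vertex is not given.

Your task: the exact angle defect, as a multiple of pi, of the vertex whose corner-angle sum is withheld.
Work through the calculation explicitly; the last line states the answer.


V = 7, E = 21, F = 14; chi = V - E + F = 0
Gauss-Bonnet: total defect = 2*pi*chi = 0; visible defects sum to pi/12

Answer: defect(P2) = -pi/12


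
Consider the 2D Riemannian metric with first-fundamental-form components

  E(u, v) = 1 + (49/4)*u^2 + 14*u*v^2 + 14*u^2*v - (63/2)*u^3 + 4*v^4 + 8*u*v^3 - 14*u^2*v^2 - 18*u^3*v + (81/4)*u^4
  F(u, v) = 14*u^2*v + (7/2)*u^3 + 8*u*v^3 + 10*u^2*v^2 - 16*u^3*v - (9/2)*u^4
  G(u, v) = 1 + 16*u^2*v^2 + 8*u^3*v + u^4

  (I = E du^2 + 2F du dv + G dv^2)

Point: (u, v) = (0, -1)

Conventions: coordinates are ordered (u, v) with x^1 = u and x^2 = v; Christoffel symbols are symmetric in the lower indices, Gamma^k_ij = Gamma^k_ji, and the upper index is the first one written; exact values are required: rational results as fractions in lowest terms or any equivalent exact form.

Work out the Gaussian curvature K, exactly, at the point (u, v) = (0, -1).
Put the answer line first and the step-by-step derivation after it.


Answer: K = -16/25

E = 5, F = 0, G = 1, EG - F^2 = 5 at the point
E_u = 6, E_v = -16, F_u = -8, F_v = 0, G_u = 0, G_v = 0
E_vv = 48, F_uv = 24, G_uu = 32
Apply the Brioschi formula K = (det M1 - det M2)/(EG - F^2)^2 over the derivative matrices of E, F, G.
M1 = [[-E_vv/2 + F_uv - G_uu/2, E_u/2, F_u - E_v/2], [F_v - G_u/2, E, F], [G_v/2, F, G]] = [[-16, 3, 0], [0, 5, 0], [0, 0, 1]]; det M1 = -80
M2 = [[0, E_v/2, G_u/2], [E_v/2, E, F], [G_u/2, F, G]] = [[0, -8, 0], [-8, 5, 0], [0, 0, 1]]; det M2 = -64
det M1 - det M2 = -16; K = -16 / (5)^2 = -16/25


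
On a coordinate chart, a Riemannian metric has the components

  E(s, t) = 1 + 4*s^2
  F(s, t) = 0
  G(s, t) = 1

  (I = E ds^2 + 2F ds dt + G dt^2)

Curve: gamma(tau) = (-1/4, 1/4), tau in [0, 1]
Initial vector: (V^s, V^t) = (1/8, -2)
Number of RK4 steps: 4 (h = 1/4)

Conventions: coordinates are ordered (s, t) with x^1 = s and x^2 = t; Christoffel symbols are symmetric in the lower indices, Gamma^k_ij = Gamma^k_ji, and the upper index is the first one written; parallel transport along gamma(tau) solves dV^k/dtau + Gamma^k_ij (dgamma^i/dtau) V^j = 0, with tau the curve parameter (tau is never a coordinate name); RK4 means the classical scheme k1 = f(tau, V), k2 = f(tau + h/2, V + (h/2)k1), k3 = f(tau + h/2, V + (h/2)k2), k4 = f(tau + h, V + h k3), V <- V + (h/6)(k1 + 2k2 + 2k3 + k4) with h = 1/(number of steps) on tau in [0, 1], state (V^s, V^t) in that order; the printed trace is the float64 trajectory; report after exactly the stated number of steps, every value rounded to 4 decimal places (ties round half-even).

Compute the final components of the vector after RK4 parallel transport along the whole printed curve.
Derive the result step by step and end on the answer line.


gamma'(tau) = (0, 0); f(tau, V)^k = -Gamma^k_ij(gamma(tau)) gamma'^i(tau) V^j; h = 1/4; intermediate values shown to 6 dp
curve data and Christoffel symbols at the stage parameters:
  tau = 0.000000: gamma = (-0.250000, 0.250000), gamma' = (0.000000, 0.000000); Gamma_sss = -0.800000, Gamma_sst = 0.000000, Gamma_stt = 0.000000, Gamma_tss = 0.000000, Gamma_tst = 0.000000, Gamma_ttt = 0.000000
  tau = 0.125000: gamma = (-0.250000, 0.250000), gamma' = (0.000000, 0.000000); Gamma_sss = -0.800000, Gamma_sst = 0.000000, Gamma_stt = 0.000000, Gamma_tss = 0.000000, Gamma_tst = 0.000000, Gamma_ttt = 0.000000
  tau = 0.250000: gamma = (-0.250000, 0.250000), gamma' = (0.000000, 0.000000); Gamma_sss = -0.800000, Gamma_sst = 0.000000, Gamma_stt = 0.000000, Gamma_tss = 0.000000, Gamma_tst = 0.000000, Gamma_ttt = 0.000000
  tau = 0.375000: gamma = (-0.250000, 0.250000), gamma' = (0.000000, 0.000000); Gamma_sss = -0.800000, Gamma_sst = 0.000000, Gamma_stt = 0.000000, Gamma_tss = 0.000000, Gamma_tst = 0.000000, Gamma_ttt = 0.000000
  tau = 0.500000: gamma = (-0.250000, 0.250000), gamma' = (0.000000, 0.000000); Gamma_sss = -0.800000, Gamma_sst = 0.000000, Gamma_stt = 0.000000, Gamma_tss = 0.000000, Gamma_tst = 0.000000, Gamma_ttt = 0.000000
  tau = 0.625000: gamma = (-0.250000, 0.250000), gamma' = (0.000000, 0.000000); Gamma_sss = -0.800000, Gamma_sst = 0.000000, Gamma_stt = 0.000000, Gamma_tss = 0.000000, Gamma_tst = 0.000000, Gamma_ttt = 0.000000
  tau = 0.750000: gamma = (-0.250000, 0.250000), gamma' = (0.000000, 0.000000); Gamma_sss = -0.800000, Gamma_sst = 0.000000, Gamma_stt = 0.000000, Gamma_tss = 0.000000, Gamma_tst = 0.000000, Gamma_ttt = 0.000000
  tau = 0.875000: gamma = (-0.250000, 0.250000), gamma' = (0.000000, 0.000000); Gamma_sss = -0.800000, Gamma_sst = 0.000000, Gamma_stt = 0.000000, Gamma_tss = 0.000000, Gamma_tst = 0.000000, Gamma_ttt = 0.000000
  tau = 1.000000: gamma = (-0.250000, 0.250000), gamma' = (0.000000, 0.000000); Gamma_sss = -0.800000, Gamma_sst = 0.000000, Gamma_stt = 0.000000, Gamma_tss = 0.000000, Gamma_tst = 0.000000, Gamma_ttt = 0.000000
step 0: V^s = 0.1250, V^t = -2.0000
step 1: k1 = (0.000000, 0.000000), k2 = (0.000000, 0.000000), k3 = (0.000000, 0.000000), k4 = (0.000000, 0.000000); V <- V + (h/6)(k1 + 2k2 + 2k3 + k4): V^s = 0.1250, V^t = -2.0000
step 2: k1 = (0.000000, 0.000000), k2 = (0.000000, 0.000000), k3 = (0.000000, 0.000000), k4 = (0.000000, 0.000000); V <- V + (h/6)(k1 + 2k2 + 2k3 + k4): V^s = 0.1250, V^t = -2.0000
step 3: k1 = (0.000000, 0.000000), k2 = (0.000000, 0.000000), k3 = (0.000000, 0.000000), k4 = (0.000000, 0.000000); V <- V + (h/6)(k1 + 2k2 + 2k3 + k4): V^s = 0.1250, V^t = -2.0000
step 4: k1 = (0.000000, 0.000000), k2 = (0.000000, 0.000000), k3 = (0.000000, 0.000000), k4 = (0.000000, 0.000000); V <- V + (h/6)(k1 + 2k2 + 2k3 + k4): V^s = 0.1250, V^t = -2.0000

Answer: V^s = 0.1250, V^t = -2.0000


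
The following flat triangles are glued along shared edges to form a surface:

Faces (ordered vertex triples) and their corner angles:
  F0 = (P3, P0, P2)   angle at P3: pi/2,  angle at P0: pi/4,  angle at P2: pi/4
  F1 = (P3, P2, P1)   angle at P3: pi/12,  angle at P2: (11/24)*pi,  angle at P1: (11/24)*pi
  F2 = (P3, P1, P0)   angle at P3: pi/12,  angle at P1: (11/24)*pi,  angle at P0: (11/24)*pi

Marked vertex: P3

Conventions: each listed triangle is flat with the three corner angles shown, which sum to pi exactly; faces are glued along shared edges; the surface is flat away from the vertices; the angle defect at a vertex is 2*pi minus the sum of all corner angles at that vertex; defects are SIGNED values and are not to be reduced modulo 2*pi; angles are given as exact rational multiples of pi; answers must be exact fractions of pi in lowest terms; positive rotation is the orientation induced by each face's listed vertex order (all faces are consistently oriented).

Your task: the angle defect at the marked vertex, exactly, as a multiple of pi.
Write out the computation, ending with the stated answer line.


Sum of corner angles at P3: (2/3)*pi
defect = 2*pi - (2/3)*pi

Answer: defect(P3) = (4/3)*pi


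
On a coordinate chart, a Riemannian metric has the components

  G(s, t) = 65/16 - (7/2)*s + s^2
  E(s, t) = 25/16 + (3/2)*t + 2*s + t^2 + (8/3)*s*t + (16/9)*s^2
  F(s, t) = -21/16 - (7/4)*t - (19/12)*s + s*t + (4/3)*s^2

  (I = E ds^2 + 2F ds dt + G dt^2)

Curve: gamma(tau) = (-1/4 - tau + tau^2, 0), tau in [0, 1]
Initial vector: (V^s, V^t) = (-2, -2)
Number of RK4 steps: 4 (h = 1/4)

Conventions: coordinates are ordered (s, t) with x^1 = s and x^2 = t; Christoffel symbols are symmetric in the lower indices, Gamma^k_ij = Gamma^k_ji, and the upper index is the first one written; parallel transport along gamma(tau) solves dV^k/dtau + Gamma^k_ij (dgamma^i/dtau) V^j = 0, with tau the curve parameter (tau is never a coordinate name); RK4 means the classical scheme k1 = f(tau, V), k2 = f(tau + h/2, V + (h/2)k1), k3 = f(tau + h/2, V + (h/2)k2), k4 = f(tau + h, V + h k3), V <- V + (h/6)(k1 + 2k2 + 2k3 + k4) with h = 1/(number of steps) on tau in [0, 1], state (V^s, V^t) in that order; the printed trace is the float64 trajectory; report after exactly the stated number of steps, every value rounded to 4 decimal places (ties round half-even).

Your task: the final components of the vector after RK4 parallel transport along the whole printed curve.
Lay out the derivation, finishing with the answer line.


gamma'(tau) = (-1 + 2*tau, 0); f(tau, V)^k = -Gamma^k_ij(gamma(tau)) gamma'^i(tau) V^j; h = 1/4; intermediate values shown to 6 dp
curve data and Christoffel symbols at the stage parameters:
  tau = 0.000000: gamma = (-0.250000, 0.000000), gamma' = (-1.000000, 0.000000); Gamma_sss = 0.107383, Gamma_sst = 0.080537, Gamma_stt = 0.000000, Gamma_tss = -0.515436, Gamma_tst = -0.386577, Gamma_ttt = 0.000000
  tau = 0.125000: gamma = (-0.359375, 0.000000), gamma' = (-0.750000, 0.000000); Gamma_sss = 0.065385, Gamma_sst = 0.049039, Gamma_stt = 0.000000, Gamma_tss = -0.509251, Gamma_tst = -0.381938, Gamma_ttt = 0.000000
  tau = 0.250000: gamma = (-0.437500, 0.000000), gamma' = (-0.500000, 0.000000); Gamma_sss = 0.038229, Gamma_sst = 0.028672, Gamma_stt = 0.000000, Gamma_tss = -0.501755, Gamma_tst = -0.376316, Gamma_ttt = 0.000000
  tau = 0.375000: gamma = (-0.484375, 0.000000), gamma' = (-0.250000, 0.000000); Gamma_sss = 0.023135, Gamma_sst = 0.017352, Gamma_stt = 0.000000, Gamma_tss = -0.496256, Gamma_tst = -0.372192, Gamma_ttt = 0.000000
  tau = 0.500000: gamma = (-0.500000, 0.000000), gamma' = (0.000000, 0.000000); Gamma_sss = 0.018307, Gamma_sst = 0.013730, Gamma_stt = 0.000000, Gamma_tss = -0.494279, Gamma_tst = -0.370709, Gamma_ttt = 0.000000
  tau = 0.625000: gamma = (-0.484375, 0.000000), gamma' = (0.250000, 0.000000); Gamma_sss = 0.023135, Gamma_sst = 0.017352, Gamma_stt = 0.000000, Gamma_tss = -0.496256, Gamma_tst = -0.372192, Gamma_ttt = 0.000000
  tau = 0.750000: gamma = (-0.437500, 0.000000), gamma' = (0.500000, 0.000000); Gamma_sss = 0.038229, Gamma_sst = 0.028672, Gamma_stt = 0.000000, Gamma_tss = -0.501755, Gamma_tst = -0.376316, Gamma_ttt = 0.000000
  tau = 0.875000: gamma = (-0.359375, 0.000000), gamma' = (0.750000, 0.000000); Gamma_sss = 0.065385, Gamma_sst = 0.049039, Gamma_stt = 0.000000, Gamma_tss = -0.509251, Gamma_tst = -0.381938, Gamma_ttt = 0.000000
  tau = 1.000000: gamma = (-0.250000, 0.000000), gamma' = (1.000000, 0.000000); Gamma_sss = 0.107383, Gamma_sst = 0.080537, Gamma_stt = 0.000000, Gamma_tss = -0.515436, Gamma_tst = -0.386577, Gamma_ttt = 0.000000
step 0: V^s = -2.0000, V^t = -2.0000
step 1: k1 = (-0.375839, 1.804027), k2 = (-0.165647, 1.290132), k3 = (-0.166721, 1.298498), k4 = (-0.063044, 0.827447); V <- V + (h/6)(k1 + 2k2 + 2k3 + k4): V^s = -2.0460, V^t = -1.6746
step 2: k1 = (-0.063115, 0.828387), k2 = (-0.018695, 0.400999), k3 = (-0.018894, 0.405281), k4 = (0.000000, 0.000000); V <- V + (h/6)(k1 + 2k2 + 2k3 + k4): V^s = -2.0517, V^t = -1.5729
step 3: k1 = (0.000000, 0.000000), k2 = (0.018690, -0.400906), k3 = (0.018894, -0.405279), k4 = (0.063130, -0.828575); V <- V + (h/6)(k1 + 2k2 + 2k3 + k4): V^s = -2.0460, V^t = -1.6746
step 4: k1 = (0.063115, -0.828387), k2 = (0.165346, -1.287794), k3 = (0.166832, -1.299364), k4 = (0.376256, -1.806029); V <- V + (h/6)(k1 + 2k2 + 2k3 + k4): V^s = -2.0000, V^t = -2.0000

Answer: V^s = -2.0000, V^t = -2.0000


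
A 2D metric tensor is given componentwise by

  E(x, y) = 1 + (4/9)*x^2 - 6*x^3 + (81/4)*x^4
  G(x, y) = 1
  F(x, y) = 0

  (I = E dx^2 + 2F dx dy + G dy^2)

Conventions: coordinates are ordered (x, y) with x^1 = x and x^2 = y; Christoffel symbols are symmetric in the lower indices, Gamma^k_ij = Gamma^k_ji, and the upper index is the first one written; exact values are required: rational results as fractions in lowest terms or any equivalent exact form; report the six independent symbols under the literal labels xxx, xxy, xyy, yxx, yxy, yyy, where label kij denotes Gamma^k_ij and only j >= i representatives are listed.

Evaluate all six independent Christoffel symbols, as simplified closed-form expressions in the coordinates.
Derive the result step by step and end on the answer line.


E = 1 + (4/9)*x^2 - 6*x^3 + (81/4)*x^4; F = 0; G = 1
Gamma^k_ij = (1/2) g^{kl} (d_i g_jl + d_j g_il - d_l g_ij), with g^inv = (1/(EG-F^2)) [[G, -F], [-F, E]]
first partials: E_x = (8/9)*x - 18*x^2 + 81*x^3, E_y = 0, F_x = 0, F_y = 0, G_x = 0, G_y = 0
D = EG - F^2 = 1 + (4/9)*x^2 - 6*x^3 + (81/4)*x^4
expanded: Gamma^x_xx = (G E_x - 2F F_x + F E_y)/(2D), Gamma^x_xy = (G E_y - F G_x)/(2D), Gamma^x_yy = (2G F_y - G G_x - F G_y)/(2D), Gamma^y_xx = (2E F_x - E E_y - F E_x)/(2D), Gamma^y_xy = (E G_x - F E_y)/(2D), Gamma^y_yy = (E G_y - 2F F_y + F G_x)/(2D); substitute and cancel common factors

Answer: Gamma_xxx = (1458*x^3 - 324*x^2 + 16*x)/(729*x^4 - 216*x^3 + 16*x^2 + 36), Gamma_xxy = 0, Gamma_xyy = 0, Gamma_yxx = 0, Gamma_yxy = 0, Gamma_yyy = 0
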